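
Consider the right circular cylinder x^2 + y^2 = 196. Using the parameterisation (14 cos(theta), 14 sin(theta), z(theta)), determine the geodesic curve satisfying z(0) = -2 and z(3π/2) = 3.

Parameterise the cylinder of radius R = 14 as
    r(θ) = (14 cos θ, 14 sin θ, z(θ)).
The arc-length element is
    ds = sqrt(196 + (dz/dθ)^2) dθ,
so the Lagrangian is L = sqrt(196 + z'^2).
L depends on z' only, not on z or θ, so ∂L/∂z = 0 and
    ∂L/∂z' = z' / sqrt(196 + z'^2).
The Euler-Lagrange equation gives
    d/dθ( z' / sqrt(196 + z'^2) ) = 0,
so z' is constant. Integrating once:
    z(θ) = a θ + b,
a helix on the cylinder (a straight line when the cylinder is unrolled). The constants a, b are determined by the endpoint conditions.
With endpoint conditions z(0) = -2 and z(3π/2) = 3: from z(0) = b we get b = -2, and a·3π/2 + -2 = 3 gives a = 10/(3π), so
    z(θ) = (10/(3π)) θ − 2.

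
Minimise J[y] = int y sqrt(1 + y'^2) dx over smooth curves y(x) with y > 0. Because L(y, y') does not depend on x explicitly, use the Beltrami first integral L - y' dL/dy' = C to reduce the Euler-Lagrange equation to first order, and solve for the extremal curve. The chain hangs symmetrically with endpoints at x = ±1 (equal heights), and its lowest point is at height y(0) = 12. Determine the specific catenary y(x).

The Lagrangian L(y, y') = y sqrt(1 + y'^2) has no explicit x dependence, so the Beltrami identity applies:
    L − y' ∂L/∂y' = C.
Compute ∂L/∂y' = y · y' / sqrt(1 + y'^2). Then
    L − y' ∂L/∂y'
    = y sqrt(1 + y'^2) − y · y'^2 / sqrt(1 + y'^2)
    = y (1 + y'^2 − y'^2) / sqrt(1 + y'^2)
    = y / sqrt(1 + y'^2) = C.
Squaring gives y^2 = C^2 (1 + y'^2), i.e.
    y'^2 = y^2 / C^2 − 1.
Separating variables,
    dy / sqrt(y^2 − C^2) = dx / C,
and integrating gives arccosh(y / C) = (x − a)/C, so
    y(x) = C cosh((x − a)/C),
the catenary. The constants C and a are fixed by the two endpoint conditions (and, for the hanging-chain problem, the length constraint selects C).
Now fit the given data. The endpoints x = ±1 are symmetric at equal height, so the catenary is even about its minimum: a = 0 and y(x) = C cosh(x/C). The lowest point is y(0) = C cosh(0) = C, and we are told y(0) = 12, so C = 12. Therefore
    y(x) = 12 cosh(x/12),
and at the endpoints
    y(±1) = 12 cosh(1/12).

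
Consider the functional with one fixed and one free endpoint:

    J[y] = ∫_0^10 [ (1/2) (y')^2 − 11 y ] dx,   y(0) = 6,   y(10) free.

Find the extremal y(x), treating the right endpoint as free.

The Lagrangian L = (1/2) (y')^2 − 11 y gives
    ∂L/∂y = −11,   ∂L/∂y' = y'.
Euler-Lagrange: d/dx(y') − (−11) = 0, i.e. y'' + 11 = 0, so
    y(x) = −(11/2) x^2 + C1 x + C2.
Fixed left endpoint y(0) = 6 ⇒ C2 = 6.
The right endpoint x = 10 is free, so the natural (transversality) condition is ∂L/∂y' |_{x=10} = 0, i.e. y'(10) = 0.
Compute y'(x) = −11 x + C1, so y'(10) = −110 + C1 = 0 ⇒ C1 = 110.
Therefore the extremal is
    y(x) = −(11/2) x^2 + 110 x + 6.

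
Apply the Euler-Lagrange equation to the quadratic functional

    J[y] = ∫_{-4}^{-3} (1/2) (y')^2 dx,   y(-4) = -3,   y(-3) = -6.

The Lagrangian is L = (1/2) (y')^2.
Compute ∂L/∂y = 0, ∂L/∂y' = y'.
The Euler-Lagrange equation d/dx(∂L/∂y') − ∂L/∂y = 0 reduces to
    y'' = 0.
Its general solution is
    y(x) = A x + B,
with A, B fixed by the endpoint conditions.
Applying the endpoint conditions y(-4) = -3 and y(-3) = -6: solve A·-4 + B = -3 and A·-3 + B = -6. Subtracting gives A(-3 − -4) = -6 − -3, so A = -3, and B = -3 − A·-4 = -15. Therefore
    y(x) = -3 x - 15.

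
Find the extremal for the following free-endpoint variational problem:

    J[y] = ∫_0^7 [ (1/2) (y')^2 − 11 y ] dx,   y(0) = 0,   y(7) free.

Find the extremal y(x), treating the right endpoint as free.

The Lagrangian L = (1/2) (y')^2 − 11 y gives
    ∂L/∂y = −11,   ∂L/∂y' = y'.
Euler-Lagrange: d/dx(y') − (−11) = 0, i.e. y'' + 11 = 0, so
    y(x) = −(11/2) x^2 + C1 x + C2.
Fixed left endpoint y(0) = 0 ⇒ C2 = 0.
The right endpoint x = 7 is free, so the natural (transversality) condition is ∂L/∂y' |_{x=7} = 0, i.e. y'(7) = 0.
Compute y'(x) = −11 x + C1, so y'(7) = −77 + C1 = 0 ⇒ C1 = 77.
Therefore the extremal is
    y(x) = −(11/2) x^2 + 77 x.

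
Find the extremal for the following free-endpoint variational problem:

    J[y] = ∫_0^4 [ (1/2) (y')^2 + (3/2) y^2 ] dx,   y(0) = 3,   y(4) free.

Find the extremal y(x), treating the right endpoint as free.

The Lagrangian L = (1/2) (y')^2 + (3/2) y^2 gives
    ∂L/∂y = 3 y,   ∂L/∂y' = y'.
Euler-Lagrange: y'' − 3 y = 0.
With k = sqrt(3), the general solution is
    y(x) = A cosh(sqrt(3) x) + B sinh(sqrt(3) x).
Fixed left endpoint y(0) = 3 ⇒ A = 3.
The right endpoint x = 4 is free, so the natural (transversality) condition is ∂L/∂y' |_{x=4} = 0, i.e. y'(4) = 0.
Compute y'(x) = A k sinh(k x) + B k cosh(k x), so
    y'(4) = A k sinh(k·4) + B k cosh(k·4) = 0
    ⇒ B = −A tanh(k·4) = − 3 tanh(sqrt(3)·4).
Therefore the extremal is
    y(x) = 3 cosh(sqrt(3) x) − 3 tanh(sqrt(3)·4) sinh(sqrt(3) x).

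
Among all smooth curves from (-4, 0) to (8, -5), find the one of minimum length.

Arc-length functional: J[y] = ∫ sqrt(1 + (y')^2) dx.
Lagrangian L = sqrt(1 + (y')^2) has no explicit y dependence, so ∂L/∂y = 0 and the Euler-Lagrange equation gives
    d/dx( y' / sqrt(1 + (y')^2) ) = 0  ⇒  y' / sqrt(1 + (y')^2) = const.
Hence y' is constant, so y(x) is affine.
Fitting the endpoints (-4, 0) and (8, -5):
    slope m = ((-5) − 0) / (8 − (-4)) = -5/12,
    intercept c = 0 − m·(-4) = -5/3.
Extremal: y(x) = (-5/12) x - 5/3.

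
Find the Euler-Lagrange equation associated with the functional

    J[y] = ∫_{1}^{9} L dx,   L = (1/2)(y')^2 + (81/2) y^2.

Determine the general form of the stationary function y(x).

The Lagrangian is L = (1/2)(y')^2 + (81/2) y^2.
∂L/∂y = 81y.
∂L/∂y' = y'.
The Euler-Lagrange equation d/dx(∂L/∂y') − ∂L/∂y = 0 becomes:
    y'' - 81 y = 0
General solution: y(x) = A e^(9x) + B e^(-9x), where A and B are arbitrary constants fixed by the endpoint conditions.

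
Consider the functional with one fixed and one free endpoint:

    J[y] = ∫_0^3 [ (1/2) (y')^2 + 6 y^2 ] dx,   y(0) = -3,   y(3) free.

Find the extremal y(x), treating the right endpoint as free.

The Lagrangian L = (1/2) (y')^2 + 6 y^2 gives
    ∂L/∂y = 12 y,   ∂L/∂y' = y'.
Euler-Lagrange: y'' − 12 y = 0.
With k = sqrt(12), the general solution is
    y(x) = A cosh(sqrt(12) x) + B sinh(sqrt(12) x).
Fixed left endpoint y(0) = -3 ⇒ A = -3.
The right endpoint x = 3 is free, so the natural (transversality) condition is ∂L/∂y' |_{x=3} = 0, i.e. y'(3) = 0.
Compute y'(x) = A k sinh(k x) + B k cosh(k x), so
    y'(3) = A k sinh(k·3) + B k cosh(k·3) = 0
    ⇒ B = −A tanh(k·3) = 3 tanh(sqrt(12)·3).
Therefore the extremal is
    y(x) = −3 cosh(sqrt(12) x) + 3 tanh(sqrt(12)·3) sinh(sqrt(12) x).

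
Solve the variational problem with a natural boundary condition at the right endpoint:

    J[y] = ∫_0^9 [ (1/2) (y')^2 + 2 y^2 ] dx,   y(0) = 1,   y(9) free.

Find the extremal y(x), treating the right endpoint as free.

The Lagrangian L = (1/2) (y')^2 + 2 y^2 gives
    ∂L/∂y = 4 y,   ∂L/∂y' = y'.
Euler-Lagrange: y'' − 4 y = 0.
With k = 2, the general solution is
    y(x) = A cosh(2 x) + B sinh(2 x).
Fixed left endpoint y(0) = 1 ⇒ A = 1.
The right endpoint x = 9 is free, so the natural (transversality) condition is ∂L/∂y' |_{x=9} = 0, i.e. y'(9) = 0.
Compute y'(x) = A k sinh(k x) + B k cosh(k x), so
    y'(9) = A k sinh(k·9) + B k cosh(k·9) = 0
    ⇒ B = −A tanh(k·9) = − tanh(2·9).
Therefore the extremal is
    y(x) = cosh(2 x) − tanh(2·9) sinh(2 x).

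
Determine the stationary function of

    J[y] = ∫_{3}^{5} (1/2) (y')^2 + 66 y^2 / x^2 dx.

The Lagrangian is L = (1/2) (y')^2 + 66 y^2 / x^2.
Compute ∂L/∂y = 132y/x^2, ∂L/∂y' = y'.
The Euler-Lagrange equation d/dx(∂L/∂y') − ∂L/∂y = 0 reduces to
    y'' − 132/x^2 · y = 0  (x > 0).
Its general solution is
    y(x) = A x^12 + B x^(-11),
with A, B fixed by the endpoint conditions.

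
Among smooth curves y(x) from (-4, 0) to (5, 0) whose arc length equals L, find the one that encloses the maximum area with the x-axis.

Set up the augmented Lagrangian using a multiplier λ for the length constraint:
    F(y, y') = y − λ sqrt(1 + y'^2).
F has no explicit x dependence, so the Beltrami identity yields a first integral
    F − y' ∂F/∂y' = C.
Compute ∂F/∂y' = −λ y' / sqrt(1 + y'^2). Then
    y − λ sqrt(1 + y'^2) + λ y'^2 / sqrt(1 + y'^2) = C
    ⇒  y − λ / sqrt(1 + y'^2) = C.
Solving for y' and integrating gives
    (x − a)^2 + (y − b)^2 = λ^2,
a circular arc of radius λ. The constants a, b are determined by the endpoint conditions y(-4) = y(5) = 0, and λ is fixed implicitly by the length constraint
    ∫_{-4}^{5} sqrt(1 + y'^2) dx = L.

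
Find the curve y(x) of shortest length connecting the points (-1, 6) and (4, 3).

Arc-length functional: J[y] = ∫ sqrt(1 + (y')^2) dx.
Lagrangian L = sqrt(1 + (y')^2) has no explicit y dependence, so ∂L/∂y = 0 and the Euler-Lagrange equation gives
    d/dx( y' / sqrt(1 + (y')^2) ) = 0  ⇒  y' / sqrt(1 + (y')^2) = const.
Hence y' is constant, so y(x) is affine.
Fitting the endpoints (-1, 6) and (4, 3):
    slope m = (3 − 6) / (4 − (-1)) = -3/5,
    intercept c = 6 − m·(-1) = 27/5.
Extremal: y(x) = (-3/5) x + 27/5.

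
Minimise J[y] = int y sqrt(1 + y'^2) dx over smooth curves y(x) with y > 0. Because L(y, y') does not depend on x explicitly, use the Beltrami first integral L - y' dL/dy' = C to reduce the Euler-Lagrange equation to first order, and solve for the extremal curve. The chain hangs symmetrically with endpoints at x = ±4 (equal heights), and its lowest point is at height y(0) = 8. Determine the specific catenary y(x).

The Lagrangian L(y, y') = y sqrt(1 + y'^2) has no explicit x dependence, so the Beltrami identity applies:
    L − y' ∂L/∂y' = C.
Compute ∂L/∂y' = y · y' / sqrt(1 + y'^2). Then
    L − y' ∂L/∂y'
    = y sqrt(1 + y'^2) − y · y'^2 / sqrt(1 + y'^2)
    = y (1 + y'^2 − y'^2) / sqrt(1 + y'^2)
    = y / sqrt(1 + y'^2) = C.
Squaring gives y^2 = C^2 (1 + y'^2), i.e.
    y'^2 = y^2 / C^2 − 1.
Separating variables,
    dy / sqrt(y^2 − C^2) = dx / C,
and integrating gives arccosh(y / C) = (x − a)/C, so
    y(x) = C cosh((x − a)/C),
the catenary. The constants C and a are fixed by the two endpoint conditions (and, for the hanging-chain problem, the length constraint selects C).
Now fit the given data. The endpoints x = ±4 are symmetric at equal height, so the catenary is even about its minimum: a = 0 and y(x) = C cosh(x/C). The lowest point is y(0) = C cosh(0) = C, and we are told y(0) = 8, so C = 8. Therefore
    y(x) = 8 cosh(x/8),
and at the endpoints
    y(±4) = 8 cosh(4/8).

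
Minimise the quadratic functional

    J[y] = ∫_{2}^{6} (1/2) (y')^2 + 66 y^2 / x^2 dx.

The Lagrangian is L = (1/2) (y')^2 + 66 y^2 / x^2.
Compute ∂L/∂y = 132y/x^2, ∂L/∂y' = y'.
The Euler-Lagrange equation d/dx(∂L/∂y') − ∂L/∂y = 0 reduces to
    y'' − 132/x^2 · y = 0  (x > 0).
Its general solution is
    y(x) = A x^12 + B x^(-11),
with A, B fixed by the endpoint conditions.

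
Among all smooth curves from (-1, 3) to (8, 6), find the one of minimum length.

Arc-length functional: J[y] = ∫ sqrt(1 + (y')^2) dx.
Lagrangian L = sqrt(1 + (y')^2) has no explicit y dependence, so ∂L/∂y = 0 and the Euler-Lagrange equation gives
    d/dx( y' / sqrt(1 + (y')^2) ) = 0  ⇒  y' / sqrt(1 + (y')^2) = const.
Hence y' is constant, so y(x) is affine.
Fitting the endpoints (-1, 3) and (8, 6):
    slope m = (6 − 3) / (8 − (-1)) = 1/3,
    intercept c = 3 − m·(-1) = 10/3.
Extremal: y(x) = (1/3) x + 10/3.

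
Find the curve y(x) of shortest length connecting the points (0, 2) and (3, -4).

Arc-length functional: J[y] = ∫ sqrt(1 + (y')^2) dx.
Lagrangian L = sqrt(1 + (y')^2) has no explicit y dependence, so ∂L/∂y = 0 and the Euler-Lagrange equation gives
    d/dx( y' / sqrt(1 + (y')^2) ) = 0  ⇒  y' / sqrt(1 + (y')^2) = const.
Hence y' is constant, so y(x) is affine.
Fitting the endpoints (0, 2) and (3, -4):
    slope m = ((-4) − 2) / (3 − 0) = -2,
    intercept c = 2 − m·0 = 2.
Extremal: y(x) = -2 x + 2.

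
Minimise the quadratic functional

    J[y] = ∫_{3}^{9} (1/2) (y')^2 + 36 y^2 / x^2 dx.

The Lagrangian is L = (1/2) (y')^2 + 36 y^2 / x^2.
Compute ∂L/∂y = 72y/x^2, ∂L/∂y' = y'.
The Euler-Lagrange equation d/dx(∂L/∂y') − ∂L/∂y = 0 reduces to
    y'' − 72/x^2 · y = 0  (x > 0).
Its general solution is
    y(x) = A x^9 + B x^(-8),
with A, B fixed by the endpoint conditions.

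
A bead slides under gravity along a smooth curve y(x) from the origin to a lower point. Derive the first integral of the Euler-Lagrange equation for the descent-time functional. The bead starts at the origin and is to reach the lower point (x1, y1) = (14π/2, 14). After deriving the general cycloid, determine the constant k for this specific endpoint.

The Lagrangian L = sqrt((1 + y'^2) / y) has no explicit x dependence, so the Beltrami identity applies:
    L − y' ∂L/∂y' = C.
Compute ∂L/∂y' = y' / sqrt(y (1 + y'^2)).
Substitute:
    sqrt((1 + y'^2)/y) − y'·y' / sqrt(y (1 + y'^2))
    = (1 + y'^2) / sqrt(y (1 + y'^2)) − y'^2 / sqrt(y (1 + y'^2))
    = 1 / sqrt(y (1 + y'^2)) = C.
Squaring and rearranging gives the first integral
    y (1 + y'^2) = 1/C^2 =: k   (constant).
Solving this first-order ODE by the substitution
    y = (k/2)(1 − cos θ)
yields the cycloid parameterisation
    x(θ) = (k/2)(θ − sin θ),   y(θ) = (k/2)(1 − cos θ).
The constant k is fixed by the endpoint condition.
Now fit the given lower endpoint (x1, y1) = (14π/2, 14). At the bottom of the first arch (θ = π), the parametric equations give
    y(π) = (k/2)(1 − cos π) = k,
    x(π) = (k/2)(π − sin π) = kπ/2.
Matching y(π) = 14 gives k = 14, consistent with x(π) = 14π/2. Therefore the specific cycloid is
    x(θ) = (14/2)(θ − sin θ),   y(θ) = (14/2)(1 − cos θ).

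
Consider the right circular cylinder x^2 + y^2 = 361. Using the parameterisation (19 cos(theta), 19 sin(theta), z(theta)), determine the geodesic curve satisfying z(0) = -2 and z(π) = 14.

Parameterise the cylinder of radius R = 19 as
    r(θ) = (19 cos θ, 19 sin θ, z(θ)).
The arc-length element is
    ds = sqrt(361 + (dz/dθ)^2) dθ,
so the Lagrangian is L = sqrt(361 + z'^2).
L depends on z' only, not on z or θ, so ∂L/∂z = 0 and
    ∂L/∂z' = z' / sqrt(361 + z'^2).
The Euler-Lagrange equation gives
    d/dθ( z' / sqrt(361 + z'^2) ) = 0,
so z' is constant. Integrating once:
    z(θ) = a θ + b,
a helix on the cylinder (a straight line when the cylinder is unrolled). The constants a, b are determined by the endpoint conditions.
With endpoint conditions z(0) = -2 and z(π) = 14: from z(0) = b we get b = -2, and a·π + -2 = 14 gives a = 16/π, so
    z(θ) = (16/π) θ − 2.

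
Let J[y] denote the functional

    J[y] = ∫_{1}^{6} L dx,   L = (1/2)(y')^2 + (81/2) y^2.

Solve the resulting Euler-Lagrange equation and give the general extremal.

The Lagrangian is L = (1/2)(y')^2 + (81/2) y^2.
∂L/∂y = 81y.
∂L/∂y' = y'.
The Euler-Lagrange equation d/dx(∂L/∂y') − ∂L/∂y = 0 becomes:
    y'' - 81 y = 0
General solution: y(x) = A e^(9x) + B e^(-9x), where A and B are arbitrary constants fixed by the endpoint conditions.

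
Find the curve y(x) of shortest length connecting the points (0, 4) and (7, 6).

Arc-length functional: J[y] = ∫ sqrt(1 + (y')^2) dx.
Lagrangian L = sqrt(1 + (y')^2) has no explicit y dependence, so ∂L/∂y = 0 and the Euler-Lagrange equation gives
    d/dx( y' / sqrt(1 + (y')^2) ) = 0  ⇒  y' / sqrt(1 + (y')^2) = const.
Hence y' is constant, so y(x) is affine.
Fitting the endpoints (0, 4) and (7, 6):
    slope m = (6 − 4) / (7 − 0) = 2/7,
    intercept c = 4 − m·0 = 4.
Extremal: y(x) = (2/7) x + 4.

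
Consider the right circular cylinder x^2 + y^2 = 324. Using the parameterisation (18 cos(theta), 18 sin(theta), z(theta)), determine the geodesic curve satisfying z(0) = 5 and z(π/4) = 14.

Parameterise the cylinder of radius R = 18 as
    r(θ) = (18 cos θ, 18 sin θ, z(θ)).
The arc-length element is
    ds = sqrt(324 + (dz/dθ)^2) dθ,
so the Lagrangian is L = sqrt(324 + z'^2).
L depends on z' only, not on z or θ, so ∂L/∂z = 0 and
    ∂L/∂z' = z' / sqrt(324 + z'^2).
The Euler-Lagrange equation gives
    d/dθ( z' / sqrt(324 + z'^2) ) = 0,
so z' is constant. Integrating once:
    z(θ) = a θ + b,
a helix on the cylinder (a straight line when the cylinder is unrolled). The constants a, b are determined by the endpoint conditions.
With endpoint conditions z(0) = 5 and z(π/4) = 14: from z(0) = b we get b = 5, and a·π/4 + 5 = 14 gives a = 36/π, so
    z(θ) = (36/π) θ + 5.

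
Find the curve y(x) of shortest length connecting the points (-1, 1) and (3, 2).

Arc-length functional: J[y] = ∫ sqrt(1 + (y')^2) dx.
Lagrangian L = sqrt(1 + (y')^2) has no explicit y dependence, so ∂L/∂y = 0 and the Euler-Lagrange equation gives
    d/dx( y' / sqrt(1 + (y')^2) ) = 0  ⇒  y' / sqrt(1 + (y')^2) = const.
Hence y' is constant, so y(x) is affine.
Fitting the endpoints (-1, 1) and (3, 2):
    slope m = (2 − 1) / (3 − (-1)) = 1/4,
    intercept c = 1 − m·(-1) = 5/4.
Extremal: y(x) = (1/4) x + 5/4.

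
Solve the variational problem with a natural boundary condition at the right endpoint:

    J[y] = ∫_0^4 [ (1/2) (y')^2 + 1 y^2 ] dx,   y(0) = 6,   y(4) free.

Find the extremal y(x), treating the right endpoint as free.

The Lagrangian L = (1/2) (y')^2 + 1 y^2 gives
    ∂L/∂y = 2 y,   ∂L/∂y' = y'.
Euler-Lagrange: y'' − 2 y = 0.
With k = sqrt(2), the general solution is
    y(x) = A cosh(sqrt(2) x) + B sinh(sqrt(2) x).
Fixed left endpoint y(0) = 6 ⇒ A = 6.
The right endpoint x = 4 is free, so the natural (transversality) condition is ∂L/∂y' |_{x=4} = 0, i.e. y'(4) = 0.
Compute y'(x) = A k sinh(k x) + B k cosh(k x), so
    y'(4) = A k sinh(k·4) + B k cosh(k·4) = 0
    ⇒ B = −A tanh(k·4) = − 6 tanh(sqrt(2)·4).
Therefore the extremal is
    y(x) = 6 cosh(sqrt(2) x) − 6 tanh(sqrt(2)·4) sinh(sqrt(2) x).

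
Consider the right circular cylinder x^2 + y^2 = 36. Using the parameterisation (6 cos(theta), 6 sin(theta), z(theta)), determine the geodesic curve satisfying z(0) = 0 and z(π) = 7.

Parameterise the cylinder of radius R = 6 as
    r(θ) = (6 cos θ, 6 sin θ, z(θ)).
The arc-length element is
    ds = sqrt(36 + (dz/dθ)^2) dθ,
so the Lagrangian is L = sqrt(36 + z'^2).
L depends on z' only, not on z or θ, so ∂L/∂z = 0 and
    ∂L/∂z' = z' / sqrt(36 + z'^2).
The Euler-Lagrange equation gives
    d/dθ( z' / sqrt(36 + z'^2) ) = 0,
so z' is constant. Integrating once:
    z(θ) = a θ + b,
a helix on the cylinder (a straight line when the cylinder is unrolled). The constants a, b are determined by the endpoint conditions.
With endpoint conditions z(0) = 0 and z(π) = 7: from z(0) = b we get b = 0, and a·π + 0 = 7 gives a = 7/π, so
    z(θ) = (7/π) θ.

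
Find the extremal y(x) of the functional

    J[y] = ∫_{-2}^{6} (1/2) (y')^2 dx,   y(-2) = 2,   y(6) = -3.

The Lagrangian is L = (1/2) (y')^2.
Compute ∂L/∂y = 0, ∂L/∂y' = y'.
The Euler-Lagrange equation d/dx(∂L/∂y') − ∂L/∂y = 0 reduces to
    y'' = 0.
Its general solution is
    y(x) = A x + B,
with A, B fixed by the endpoint conditions.
Applying the endpoint conditions y(-2) = 2 and y(6) = -3: solve A·-2 + B = 2 and A·6 + B = -3. Subtracting gives A(6 − -2) = -3 − 2, so A = -5/8, and B = 2 − A·-2 = 3/4. Therefore
    y(x) = (-5/8) x + 3/4.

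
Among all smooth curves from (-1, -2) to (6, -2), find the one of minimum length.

Arc-length functional: J[y] = ∫ sqrt(1 + (y')^2) dx.
Lagrangian L = sqrt(1 + (y')^2) has no explicit y dependence, so ∂L/∂y = 0 and the Euler-Lagrange equation gives
    d/dx( y' / sqrt(1 + (y')^2) ) = 0  ⇒  y' / sqrt(1 + (y')^2) = const.
Hence y' is constant, so y(x) is affine.
Fitting the endpoints (-1, -2) and (6, -2):
    slope m = ((-2) − (-2)) / (6 − (-1)) = 0,
    intercept c = (-2) − m·(-1) = -2.
Extremal: y(x) = -2.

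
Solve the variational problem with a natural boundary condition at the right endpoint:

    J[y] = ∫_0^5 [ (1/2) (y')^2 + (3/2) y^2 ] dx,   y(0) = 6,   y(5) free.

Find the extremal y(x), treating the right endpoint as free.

The Lagrangian L = (1/2) (y')^2 + (3/2) y^2 gives
    ∂L/∂y = 3 y,   ∂L/∂y' = y'.
Euler-Lagrange: y'' − 3 y = 0.
With k = sqrt(3), the general solution is
    y(x) = A cosh(sqrt(3) x) + B sinh(sqrt(3) x).
Fixed left endpoint y(0) = 6 ⇒ A = 6.
The right endpoint x = 5 is free, so the natural (transversality) condition is ∂L/∂y' |_{x=5} = 0, i.e. y'(5) = 0.
Compute y'(x) = A k sinh(k x) + B k cosh(k x), so
    y'(5) = A k sinh(k·5) + B k cosh(k·5) = 0
    ⇒ B = −A tanh(k·5) = − 6 tanh(sqrt(3)·5).
Therefore the extremal is
    y(x) = 6 cosh(sqrt(3) x) − 6 tanh(sqrt(3)·5) sinh(sqrt(3) x).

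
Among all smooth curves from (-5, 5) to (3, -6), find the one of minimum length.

Arc-length functional: J[y] = ∫ sqrt(1 + (y')^2) dx.
Lagrangian L = sqrt(1 + (y')^2) has no explicit y dependence, so ∂L/∂y = 0 and the Euler-Lagrange equation gives
    d/dx( y' / sqrt(1 + (y')^2) ) = 0  ⇒  y' / sqrt(1 + (y')^2) = const.
Hence y' is constant, so y(x) is affine.
Fitting the endpoints (-5, 5) and (3, -6):
    slope m = ((-6) − 5) / (3 − (-5)) = -11/8,
    intercept c = 5 − m·(-5) = -15/8.
Extremal: y(x) = (-11/8) x - 15/8.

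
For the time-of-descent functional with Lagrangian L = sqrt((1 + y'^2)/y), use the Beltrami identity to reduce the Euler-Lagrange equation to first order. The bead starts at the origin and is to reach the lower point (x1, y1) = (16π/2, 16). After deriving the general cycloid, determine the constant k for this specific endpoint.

The Lagrangian L = sqrt((1 + y'^2) / y) has no explicit x dependence, so the Beltrami identity applies:
    L − y' ∂L/∂y' = C.
Compute ∂L/∂y' = y' / sqrt(y (1 + y'^2)).
Substitute:
    sqrt((1 + y'^2)/y) − y'·y' / sqrt(y (1 + y'^2))
    = (1 + y'^2) / sqrt(y (1 + y'^2)) − y'^2 / sqrt(y (1 + y'^2))
    = 1 / sqrt(y (1 + y'^2)) = C.
Squaring and rearranging gives the first integral
    y (1 + y'^2) = 1/C^2 =: k   (constant).
Solving this first-order ODE by the substitution
    y = (k/2)(1 − cos θ)
yields the cycloid parameterisation
    x(θ) = (k/2)(θ − sin θ),   y(θ) = (k/2)(1 − cos θ).
The constant k is fixed by the endpoint condition.
Now fit the given lower endpoint (x1, y1) = (16π/2, 16). At the bottom of the first arch (θ = π), the parametric equations give
    y(π) = (k/2)(1 − cos π) = k,
    x(π) = (k/2)(π − sin π) = kπ/2.
Matching y(π) = 16 gives k = 16, consistent with x(π) = 16π/2. Therefore the specific cycloid is
    x(θ) = (16/2)(θ − sin θ),   y(θ) = (16/2)(1 − cos θ).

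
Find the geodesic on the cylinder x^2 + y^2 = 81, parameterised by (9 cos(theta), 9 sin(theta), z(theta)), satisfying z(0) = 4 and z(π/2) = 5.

Parameterise the cylinder of radius R = 9 as
    r(θ) = (9 cos θ, 9 sin θ, z(θ)).
The arc-length element is
    ds = sqrt(81 + (dz/dθ)^2) dθ,
so the Lagrangian is L = sqrt(81 + z'^2).
L depends on z' only, not on z or θ, so ∂L/∂z = 0 and
    ∂L/∂z' = z' / sqrt(81 + z'^2).
The Euler-Lagrange equation gives
    d/dθ( z' / sqrt(81 + z'^2) ) = 0,
so z' is constant. Integrating once:
    z(θ) = a θ + b,
a helix on the cylinder (a straight line when the cylinder is unrolled). The constants a, b are determined by the endpoint conditions.
With endpoint conditions z(0) = 4 and z(π/2) = 5: from z(0) = b we get b = 4, and a·π/2 + 4 = 5 gives a = 2/π, so
    z(θ) = (2/π) θ + 4.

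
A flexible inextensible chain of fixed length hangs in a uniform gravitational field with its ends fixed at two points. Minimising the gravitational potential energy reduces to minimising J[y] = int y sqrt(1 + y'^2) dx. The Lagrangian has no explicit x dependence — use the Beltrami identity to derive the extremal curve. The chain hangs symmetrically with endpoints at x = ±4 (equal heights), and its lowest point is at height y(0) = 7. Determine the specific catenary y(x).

The Lagrangian L(y, y') = y sqrt(1 + y'^2) has no explicit x dependence, so the Beltrami identity applies:
    L − y' ∂L/∂y' = C.
Compute ∂L/∂y' = y · y' / sqrt(1 + y'^2). Then
    L − y' ∂L/∂y'
    = y sqrt(1 + y'^2) − y · y'^2 / sqrt(1 + y'^2)
    = y (1 + y'^2 − y'^2) / sqrt(1 + y'^2)
    = y / sqrt(1 + y'^2) = C.
Squaring gives y^2 = C^2 (1 + y'^2), i.e.
    y'^2 = y^2 / C^2 − 1.
Separating variables,
    dy / sqrt(y^2 − C^2) = dx / C,
and integrating gives arccosh(y / C) = (x − a)/C, so
    y(x) = C cosh((x − a)/C),
the catenary. The constants C and a are fixed by the two endpoint conditions (and, for the hanging-chain problem, the length constraint selects C).
Now fit the given data. The endpoints x = ±4 are symmetric at equal height, so the catenary is even about its minimum: a = 0 and y(x) = C cosh(x/C). The lowest point is y(0) = C cosh(0) = C, and we are told y(0) = 7, so C = 7. Therefore
    y(x) = 7 cosh(x/7),
and at the endpoints
    y(±4) = 7 cosh(4/7).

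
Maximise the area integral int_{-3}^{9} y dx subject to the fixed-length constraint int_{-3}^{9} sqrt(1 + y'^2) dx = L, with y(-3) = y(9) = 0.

Set up the augmented Lagrangian using a multiplier λ for the length constraint:
    F(y, y') = y − λ sqrt(1 + y'^2).
F has no explicit x dependence, so the Beltrami identity yields a first integral
    F − y' ∂F/∂y' = C.
Compute ∂F/∂y' = −λ y' / sqrt(1 + y'^2). Then
    y − λ sqrt(1 + y'^2) + λ y'^2 / sqrt(1 + y'^2) = C
    ⇒  y − λ / sqrt(1 + y'^2) = C.
Solving for y' and integrating gives
    (x − a)^2 + (y − b)^2 = λ^2,
a circular arc of radius λ. The constants a, b are determined by the endpoint conditions y(-3) = y(9) = 0, and λ is fixed implicitly by the length constraint
    ∫_{-3}^{9} sqrt(1 + y'^2) dx = L.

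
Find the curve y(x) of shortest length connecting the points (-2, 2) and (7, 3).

Arc-length functional: J[y] = ∫ sqrt(1 + (y')^2) dx.
Lagrangian L = sqrt(1 + (y')^2) has no explicit y dependence, so ∂L/∂y = 0 and the Euler-Lagrange equation gives
    d/dx( y' / sqrt(1 + (y')^2) ) = 0  ⇒  y' / sqrt(1 + (y')^2) = const.
Hence y' is constant, so y(x) is affine.
Fitting the endpoints (-2, 2) and (7, 3):
    slope m = (3 − 2) / (7 − (-2)) = 1/9,
    intercept c = 2 − m·(-2) = 20/9.
Extremal: y(x) = (1/9) x + 20/9.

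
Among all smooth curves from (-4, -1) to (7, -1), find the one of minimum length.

Arc-length functional: J[y] = ∫ sqrt(1 + (y')^2) dx.
Lagrangian L = sqrt(1 + (y')^2) has no explicit y dependence, so ∂L/∂y = 0 and the Euler-Lagrange equation gives
    d/dx( y' / sqrt(1 + (y')^2) ) = 0  ⇒  y' / sqrt(1 + (y')^2) = const.
Hence y' is constant, so y(x) is affine.
Fitting the endpoints (-4, -1) and (7, -1):
    slope m = ((-1) − (-1)) / (7 − (-4)) = 0,
    intercept c = (-1) − m·(-4) = -1.
Extremal: y(x) = -1.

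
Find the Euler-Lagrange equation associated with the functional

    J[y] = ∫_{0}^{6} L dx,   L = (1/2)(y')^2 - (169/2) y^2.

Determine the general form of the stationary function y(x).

The Lagrangian is L = (1/2)(y')^2 - (169/2) y^2.
∂L/∂y = -169y.
∂L/∂y' = y'.
The Euler-Lagrange equation d/dx(∂L/∂y') − ∂L/∂y = 0 becomes:
    y'' + 169 y = 0
General solution: y(x) = A sin(13x) + B cos(13x), where A and B are arbitrary constants fixed by the endpoint conditions.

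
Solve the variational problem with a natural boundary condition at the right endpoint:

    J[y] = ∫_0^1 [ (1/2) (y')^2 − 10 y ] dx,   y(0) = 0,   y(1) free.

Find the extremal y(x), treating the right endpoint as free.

The Lagrangian L = (1/2) (y')^2 − 10 y gives
    ∂L/∂y = −10,   ∂L/∂y' = y'.
Euler-Lagrange: d/dx(y') − (−10) = 0, i.e. y'' + 10 = 0, so
    y(x) = −(10/2) x^2 + C1 x + C2.
Fixed left endpoint y(0) = 0 ⇒ C2 = 0.
The right endpoint x = 1 is free, so the natural (transversality) condition is ∂L/∂y' |_{x=1} = 0, i.e. y'(1) = 0.
Compute y'(x) = −10 x + C1, so y'(1) = −10 + C1 = 0 ⇒ C1 = 10.
Therefore the extremal is
    y(x) = −5 x^2 + 10 x.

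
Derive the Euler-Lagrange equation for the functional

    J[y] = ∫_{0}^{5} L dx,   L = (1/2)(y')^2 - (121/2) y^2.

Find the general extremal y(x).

The Lagrangian is L = (1/2)(y')^2 - (121/2) y^2.
∂L/∂y = -121y.
∂L/∂y' = y'.
The Euler-Lagrange equation d/dx(∂L/∂y') − ∂L/∂y = 0 becomes:
    y'' + 121 y = 0
General solution: y(x) = A sin(11x) + B cos(11x), where A and B are arbitrary constants fixed by the endpoint conditions.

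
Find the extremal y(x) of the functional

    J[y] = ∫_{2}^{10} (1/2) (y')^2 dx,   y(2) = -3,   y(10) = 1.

The Lagrangian is L = (1/2) (y')^2.
Compute ∂L/∂y = 0, ∂L/∂y' = y'.
The Euler-Lagrange equation d/dx(∂L/∂y') − ∂L/∂y = 0 reduces to
    y'' = 0.
Its general solution is
    y(x) = A x + B,
with A, B fixed by the endpoint conditions.
Applying the endpoint conditions y(2) = -3 and y(10) = 1: solve A·2 + B = -3 and A·10 + B = 1. Subtracting gives A(10 − 2) = 1 − -3, so A = 1/2, and B = -3 − A·2 = -4. Therefore
    y(x) = (1/2) x - 4.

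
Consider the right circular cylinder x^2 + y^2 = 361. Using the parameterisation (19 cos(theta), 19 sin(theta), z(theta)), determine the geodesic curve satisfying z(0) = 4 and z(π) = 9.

Parameterise the cylinder of radius R = 19 as
    r(θ) = (19 cos θ, 19 sin θ, z(θ)).
The arc-length element is
    ds = sqrt(361 + (dz/dθ)^2) dθ,
so the Lagrangian is L = sqrt(361 + z'^2).
L depends on z' only, not on z or θ, so ∂L/∂z = 0 and
    ∂L/∂z' = z' / sqrt(361 + z'^2).
The Euler-Lagrange equation gives
    d/dθ( z' / sqrt(361 + z'^2) ) = 0,
so z' is constant. Integrating once:
    z(θ) = a θ + b,
a helix on the cylinder (a straight line when the cylinder is unrolled). The constants a, b are determined by the endpoint conditions.
With endpoint conditions z(0) = 4 and z(π) = 9: from z(0) = b we get b = 4, and a·π + 4 = 9 gives a = 5/π, so
    z(θ) = (5/π) θ + 4.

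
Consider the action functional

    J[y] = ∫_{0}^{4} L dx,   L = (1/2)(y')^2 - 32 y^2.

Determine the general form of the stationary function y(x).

The Lagrangian is L = (1/2)(y')^2 - 32 y^2.
∂L/∂y = -64y.
∂L/∂y' = y'.
The Euler-Lagrange equation d/dx(∂L/∂y') − ∂L/∂y = 0 becomes:
    y'' + 64 y = 0
General solution: y(x) = A sin(8x) + B cos(8x), where A and B are arbitrary constants fixed by the endpoint conditions.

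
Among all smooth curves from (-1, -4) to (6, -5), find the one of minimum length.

Arc-length functional: J[y] = ∫ sqrt(1 + (y')^2) dx.
Lagrangian L = sqrt(1 + (y')^2) has no explicit y dependence, so ∂L/∂y = 0 and the Euler-Lagrange equation gives
    d/dx( y' / sqrt(1 + (y')^2) ) = 0  ⇒  y' / sqrt(1 + (y')^2) = const.
Hence y' is constant, so y(x) is affine.
Fitting the endpoints (-1, -4) and (6, -5):
    slope m = ((-5) − (-4)) / (6 − (-1)) = -1/7,
    intercept c = (-4) − m·(-1) = -29/7.
Extremal: y(x) = (-1/7) x - 29/7.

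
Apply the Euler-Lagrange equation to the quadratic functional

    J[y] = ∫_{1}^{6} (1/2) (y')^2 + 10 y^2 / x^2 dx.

The Lagrangian is L = (1/2) (y')^2 + 10 y^2 / x^2.
Compute ∂L/∂y = 20y/x^2, ∂L/∂y' = y'.
The Euler-Lagrange equation d/dx(∂L/∂y') − ∂L/∂y = 0 reduces to
    y'' − 20/x^2 · y = 0  (x > 0).
Its general solution is
    y(x) = A x^5 + B x^(-4),
with A, B fixed by the endpoint conditions.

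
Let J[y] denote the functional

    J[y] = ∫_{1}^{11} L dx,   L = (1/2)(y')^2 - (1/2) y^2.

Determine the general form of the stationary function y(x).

The Lagrangian is L = (1/2)(y')^2 - (1/2) y^2.
∂L/∂y = -y.
∂L/∂y' = y'.
The Euler-Lagrange equation d/dx(∂L/∂y') − ∂L/∂y = 0 becomes:
    y'' + y = 0
General solution: y(x) = A sin(x) + B cos(x), where A and B are arbitrary constants fixed by the endpoint conditions.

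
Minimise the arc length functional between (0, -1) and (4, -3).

Arc-length functional: J[y] = ∫ sqrt(1 + (y')^2) dx.
Lagrangian L = sqrt(1 + (y')^2) has no explicit y dependence, so ∂L/∂y = 0 and the Euler-Lagrange equation gives
    d/dx( y' / sqrt(1 + (y')^2) ) = 0  ⇒  y' / sqrt(1 + (y')^2) = const.
Hence y' is constant, so y(x) is affine.
Fitting the endpoints (0, -1) and (4, -3):
    slope m = ((-3) − (-1)) / (4 − 0) = -1/2,
    intercept c = (-1) − m·0 = -1.
Extremal: y(x) = (-1/2) x - 1.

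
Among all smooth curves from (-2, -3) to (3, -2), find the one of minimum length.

Arc-length functional: J[y] = ∫ sqrt(1 + (y')^2) dx.
Lagrangian L = sqrt(1 + (y')^2) has no explicit y dependence, so ∂L/∂y = 0 and the Euler-Lagrange equation gives
    d/dx( y' / sqrt(1 + (y')^2) ) = 0  ⇒  y' / sqrt(1 + (y')^2) = const.
Hence y' is constant, so y(x) is affine.
Fitting the endpoints (-2, -3) and (3, -2):
    slope m = ((-2) − (-3)) / (3 − (-2)) = 1/5,
    intercept c = (-3) − m·(-2) = -13/5.
Extremal: y(x) = (1/5) x - 13/5.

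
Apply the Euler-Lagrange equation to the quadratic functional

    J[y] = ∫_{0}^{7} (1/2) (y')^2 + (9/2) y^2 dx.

The Lagrangian is L = (1/2) (y')^2 + (9/2) y^2.
Compute ∂L/∂y = 9y, ∂L/∂y' = y'.
The Euler-Lagrange equation d/dx(∂L/∂y') − ∂L/∂y = 0 reduces to
    y'' − 9 y = 0.
Its general solution is
    y(x) = A e^(3x) + B e^(−3x),
with A, B fixed by the endpoint conditions.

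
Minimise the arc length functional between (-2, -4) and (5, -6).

Arc-length functional: J[y] = ∫ sqrt(1 + (y')^2) dx.
Lagrangian L = sqrt(1 + (y')^2) has no explicit y dependence, so ∂L/∂y = 0 and the Euler-Lagrange equation gives
    d/dx( y' / sqrt(1 + (y')^2) ) = 0  ⇒  y' / sqrt(1 + (y')^2) = const.
Hence y' is constant, so y(x) is affine.
Fitting the endpoints (-2, -4) and (5, -6):
    slope m = ((-6) − (-4)) / (5 − (-2)) = -2/7,
    intercept c = (-4) − m·(-2) = -32/7.
Extremal: y(x) = (-2/7) x - 32/7.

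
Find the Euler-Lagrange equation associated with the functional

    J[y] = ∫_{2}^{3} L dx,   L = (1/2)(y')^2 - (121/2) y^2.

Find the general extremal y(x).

The Lagrangian is L = (1/2)(y')^2 - (121/2) y^2.
∂L/∂y = -121y.
∂L/∂y' = y'.
The Euler-Lagrange equation d/dx(∂L/∂y') − ∂L/∂y = 0 becomes:
    y'' + 121 y = 0
General solution: y(x) = A sin(11x) + B cos(11x), where A and B are arbitrary constants fixed by the endpoint conditions.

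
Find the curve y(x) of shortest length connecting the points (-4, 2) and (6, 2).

Arc-length functional: J[y] = ∫ sqrt(1 + (y')^2) dx.
Lagrangian L = sqrt(1 + (y')^2) has no explicit y dependence, so ∂L/∂y = 0 and the Euler-Lagrange equation gives
    d/dx( y' / sqrt(1 + (y')^2) ) = 0  ⇒  y' / sqrt(1 + (y')^2) = const.
Hence y' is constant, so y(x) is affine.
Fitting the endpoints (-4, 2) and (6, 2):
    slope m = (2 − 2) / (6 − (-4)) = 0,
    intercept c = 2 − m·(-4) = 2.
Extremal: y(x) = 2.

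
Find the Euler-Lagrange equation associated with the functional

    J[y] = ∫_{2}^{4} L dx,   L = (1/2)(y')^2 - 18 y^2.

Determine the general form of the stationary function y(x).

The Lagrangian is L = (1/2)(y')^2 - 18 y^2.
∂L/∂y = -36y.
∂L/∂y' = y'.
The Euler-Lagrange equation d/dx(∂L/∂y') − ∂L/∂y = 0 becomes:
    y'' + 36 y = 0
General solution: y(x) = A sin(6x) + B cos(6x), where A and B are arbitrary constants fixed by the endpoint conditions.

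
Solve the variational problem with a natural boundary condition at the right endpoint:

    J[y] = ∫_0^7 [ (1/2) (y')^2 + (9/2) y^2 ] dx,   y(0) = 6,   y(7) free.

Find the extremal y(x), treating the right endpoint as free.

The Lagrangian L = (1/2) (y')^2 + (9/2) y^2 gives
    ∂L/∂y = 9 y,   ∂L/∂y' = y'.
Euler-Lagrange: y'' − 9 y = 0.
With k = 3, the general solution is
    y(x) = A cosh(3 x) + B sinh(3 x).
Fixed left endpoint y(0) = 6 ⇒ A = 6.
The right endpoint x = 7 is free, so the natural (transversality) condition is ∂L/∂y' |_{x=7} = 0, i.e. y'(7) = 0.
Compute y'(x) = A k sinh(k x) + B k cosh(k x), so
    y'(7) = A k sinh(k·7) + B k cosh(k·7) = 0
    ⇒ B = −A tanh(k·7) = − 6 tanh(3·7).
Therefore the extremal is
    y(x) = 6 cosh(3 x) − 6 tanh(3·7) sinh(3 x).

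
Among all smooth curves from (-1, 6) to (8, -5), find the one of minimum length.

Arc-length functional: J[y] = ∫ sqrt(1 + (y')^2) dx.
Lagrangian L = sqrt(1 + (y')^2) has no explicit y dependence, so ∂L/∂y = 0 and the Euler-Lagrange equation gives
    d/dx( y' / sqrt(1 + (y')^2) ) = 0  ⇒  y' / sqrt(1 + (y')^2) = const.
Hence y' is constant, so y(x) is affine.
Fitting the endpoints (-1, 6) and (8, -5):
    slope m = ((-5) − 6) / (8 − (-1)) = -11/9,
    intercept c = 6 − m·(-1) = 43/9.
Extremal: y(x) = (-11/9) x + 43/9.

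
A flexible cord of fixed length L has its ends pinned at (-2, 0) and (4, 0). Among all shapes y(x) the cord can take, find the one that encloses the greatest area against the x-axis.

Set up the augmented Lagrangian using a multiplier λ for the length constraint:
    F(y, y') = y − λ sqrt(1 + y'^2).
F has no explicit x dependence, so the Beltrami identity yields a first integral
    F − y' ∂F/∂y' = C.
Compute ∂F/∂y' = −λ y' / sqrt(1 + y'^2). Then
    y − λ sqrt(1 + y'^2) + λ y'^2 / sqrt(1 + y'^2) = C
    ⇒  y − λ / sqrt(1 + y'^2) = C.
Solving for y' and integrating gives
    (x − a)^2 + (y − b)^2 = λ^2,
a circular arc of radius λ. The constants a, b are determined by the endpoint conditions y(-2) = y(4) = 0, and λ is fixed implicitly by the length constraint
    ∫_{-2}^{4} sqrt(1 + y'^2) dx = L.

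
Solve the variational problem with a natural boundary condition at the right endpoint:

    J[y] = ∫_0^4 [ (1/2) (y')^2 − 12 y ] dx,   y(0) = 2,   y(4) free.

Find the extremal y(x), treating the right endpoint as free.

The Lagrangian L = (1/2) (y')^2 − 12 y gives
    ∂L/∂y = −12,   ∂L/∂y' = y'.
Euler-Lagrange: d/dx(y') − (−12) = 0, i.e. y'' + 12 = 0, so
    y(x) = −(12/2) x^2 + C1 x + C2.
Fixed left endpoint y(0) = 2 ⇒ C2 = 2.
The right endpoint x = 4 is free, so the natural (transversality) condition is ∂L/∂y' |_{x=4} = 0, i.e. y'(4) = 0.
Compute y'(x) = −12 x + C1, so y'(4) = −48 + C1 = 0 ⇒ C1 = 48.
Therefore the extremal is
    y(x) = −6 x^2 + 48 x + 2.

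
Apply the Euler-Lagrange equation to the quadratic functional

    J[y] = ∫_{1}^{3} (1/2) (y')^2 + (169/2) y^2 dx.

The Lagrangian is L = (1/2) (y')^2 + (169/2) y^2.
Compute ∂L/∂y = 169y, ∂L/∂y' = y'.
The Euler-Lagrange equation d/dx(∂L/∂y') − ∂L/∂y = 0 reduces to
    y'' − 169 y = 0.
Its general solution is
    y(x) = A e^(13x) + B e^(−13x),
with A, B fixed by the endpoint conditions.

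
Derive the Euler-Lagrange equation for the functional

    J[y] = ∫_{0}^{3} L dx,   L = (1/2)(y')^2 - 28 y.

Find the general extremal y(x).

The Lagrangian is L = (1/2)(y')^2 - 28 y.
∂L/∂y = -28.
∂L/∂y' = y'.
The Euler-Lagrange equation d/dx(∂L/∂y') − ∂L/∂y = 0 becomes:
    y'' + 28 = 0
General solution: y(x) = -14 x^2 + A x + B, where A and B are arbitrary constants fixed by the endpoint conditions.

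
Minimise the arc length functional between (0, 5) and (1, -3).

Arc-length functional: J[y] = ∫ sqrt(1 + (y')^2) dx.
Lagrangian L = sqrt(1 + (y')^2) has no explicit y dependence, so ∂L/∂y = 0 and the Euler-Lagrange equation gives
    d/dx( y' / sqrt(1 + (y')^2) ) = 0  ⇒  y' / sqrt(1 + (y')^2) = const.
Hence y' is constant, so y(x) is affine.
Fitting the endpoints (0, 5) and (1, -3):
    slope m = ((-3) − 5) / (1 − 0) = -8,
    intercept c = 5 − m·0 = 5.
Extremal: y(x) = -8 x + 5.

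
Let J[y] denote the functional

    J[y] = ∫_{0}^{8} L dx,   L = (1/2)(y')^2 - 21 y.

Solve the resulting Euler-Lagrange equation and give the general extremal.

The Lagrangian is L = (1/2)(y')^2 - 21 y.
∂L/∂y = -21.
∂L/∂y' = y'.
The Euler-Lagrange equation d/dx(∂L/∂y') − ∂L/∂y = 0 becomes:
    y'' + 21 = 0
General solution: y(x) = -(21/2) x^2 + A x + B, where A and B are arbitrary constants fixed by the endpoint conditions.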